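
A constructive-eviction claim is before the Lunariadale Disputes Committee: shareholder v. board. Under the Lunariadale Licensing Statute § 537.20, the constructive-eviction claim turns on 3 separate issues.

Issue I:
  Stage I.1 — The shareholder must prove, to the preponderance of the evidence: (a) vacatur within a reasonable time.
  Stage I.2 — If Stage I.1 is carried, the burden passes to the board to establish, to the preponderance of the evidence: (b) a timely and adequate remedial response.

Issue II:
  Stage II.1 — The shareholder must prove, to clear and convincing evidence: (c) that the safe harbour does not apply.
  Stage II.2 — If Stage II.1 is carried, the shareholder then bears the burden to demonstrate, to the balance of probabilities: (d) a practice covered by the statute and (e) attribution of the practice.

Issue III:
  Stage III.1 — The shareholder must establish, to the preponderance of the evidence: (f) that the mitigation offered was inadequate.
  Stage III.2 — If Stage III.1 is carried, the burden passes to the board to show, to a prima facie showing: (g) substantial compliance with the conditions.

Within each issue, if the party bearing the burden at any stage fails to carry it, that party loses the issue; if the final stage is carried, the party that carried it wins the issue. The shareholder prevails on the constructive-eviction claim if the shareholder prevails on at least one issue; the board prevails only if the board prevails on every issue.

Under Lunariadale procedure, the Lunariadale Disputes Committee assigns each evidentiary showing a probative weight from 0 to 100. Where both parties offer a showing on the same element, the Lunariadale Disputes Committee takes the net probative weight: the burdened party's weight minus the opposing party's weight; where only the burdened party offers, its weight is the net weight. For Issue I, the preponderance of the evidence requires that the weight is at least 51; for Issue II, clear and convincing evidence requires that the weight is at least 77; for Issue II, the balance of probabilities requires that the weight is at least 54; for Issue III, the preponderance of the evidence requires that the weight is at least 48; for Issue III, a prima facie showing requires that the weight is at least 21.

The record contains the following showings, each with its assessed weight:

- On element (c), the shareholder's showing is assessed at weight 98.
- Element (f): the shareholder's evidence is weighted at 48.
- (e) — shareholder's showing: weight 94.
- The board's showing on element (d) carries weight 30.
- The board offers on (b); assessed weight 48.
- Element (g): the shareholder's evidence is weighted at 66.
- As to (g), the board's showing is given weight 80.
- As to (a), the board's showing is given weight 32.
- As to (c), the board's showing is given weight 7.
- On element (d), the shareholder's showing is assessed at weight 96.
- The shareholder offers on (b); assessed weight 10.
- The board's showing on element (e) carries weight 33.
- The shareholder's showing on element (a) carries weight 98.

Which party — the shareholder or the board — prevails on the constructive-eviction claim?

— Issue I —
At Stage I.1 the shareholder must meet the preponderance of the evidence (weight is at least 51): on (a) the weight is 98 less the opposing 32 gives net 66, ≥ 51, so (a) meets the standard.
  The shareholder carries Stage I.1; the board now bears the burden.
At Stage I.2 the board must meet the preponderance of the evidence (weight is at least 51): on (b) the weight is 48 less the opposing 10 gives net 38, which does not reach 51, so (b) does not meet the standard.
  Stage I.2 not carried; the board fails its burden.
The shareholder prevails on this issue.
— Issue II —
Stage II.1 — burden on shareholder; standard: clear and convincing evidence (weight is at least 77).
    (c): 98 − 7 = 91 ≥ 77 [met]
  Stage II.1 carried; the burden remains with the shareholder.
Stage II.2 — burden on shareholder; standard: the balance of probabilities (weight is at least 54).
    (d): 96 − 30 = 66 ≥ 54 [met]
    (e): 94 − 33 = 61 ≥ 54 [met]
  All elements met at the final stage.
All stages carried — the shareholder prevails on this issue.
— Issue III —
Stage III.1 — burden on shareholder; standard: the preponderance of the evidence (weight is at least 48).
    (f): 48 ≥ 48 [met]
  Stage III.1 carried; the burden shifts to the board.
Stage III.2 — burden on board; standard: a prima facie showing (weight is at least 21).
    (g): 80 − 66 = 14 < 21 [not met]
  The board does not carry Stage III.2.
So the shareholder prevails on this issue.
Per-issue: Issue I → shareholder; Issue II → shareholder; Issue III → shareholder. The shareholder must prevail on at least one issue; overall, the shareholder prevails.

shareholder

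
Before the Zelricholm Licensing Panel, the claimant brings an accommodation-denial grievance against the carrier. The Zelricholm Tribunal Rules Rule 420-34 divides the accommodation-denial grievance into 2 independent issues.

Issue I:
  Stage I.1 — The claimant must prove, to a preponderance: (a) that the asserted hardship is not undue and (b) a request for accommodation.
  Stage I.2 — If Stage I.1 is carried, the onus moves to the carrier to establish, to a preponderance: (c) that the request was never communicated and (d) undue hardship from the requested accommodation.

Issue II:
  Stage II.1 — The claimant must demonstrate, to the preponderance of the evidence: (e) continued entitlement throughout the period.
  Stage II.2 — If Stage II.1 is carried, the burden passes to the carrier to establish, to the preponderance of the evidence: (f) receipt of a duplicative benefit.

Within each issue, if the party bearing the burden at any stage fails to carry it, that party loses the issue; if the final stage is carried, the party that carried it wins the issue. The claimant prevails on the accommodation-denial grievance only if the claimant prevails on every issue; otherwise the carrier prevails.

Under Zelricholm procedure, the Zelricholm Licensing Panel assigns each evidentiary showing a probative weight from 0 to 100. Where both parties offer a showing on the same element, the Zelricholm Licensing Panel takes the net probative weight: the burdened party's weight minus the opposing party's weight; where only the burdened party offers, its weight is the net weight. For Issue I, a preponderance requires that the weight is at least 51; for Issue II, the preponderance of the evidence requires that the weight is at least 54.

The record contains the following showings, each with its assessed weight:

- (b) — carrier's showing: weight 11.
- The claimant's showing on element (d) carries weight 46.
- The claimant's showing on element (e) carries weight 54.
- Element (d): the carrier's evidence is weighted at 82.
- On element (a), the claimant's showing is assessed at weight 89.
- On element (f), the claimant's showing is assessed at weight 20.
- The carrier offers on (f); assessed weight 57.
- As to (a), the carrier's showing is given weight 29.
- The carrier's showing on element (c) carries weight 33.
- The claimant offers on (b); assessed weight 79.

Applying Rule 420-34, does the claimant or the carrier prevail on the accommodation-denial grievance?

claimant

— Issue I —
Stage I.1 (claimant, a preponderance, weight is at least 51): (a) net 89−29=60 ≥ 51 — meets; (b) net 79−11=68 ≥ 51 — meets.
  The claimant carries Stage I.1; the carrier now bears the burden.
Stage I.2 (carrier, a preponderance, weight is at least 51): (c) 33 < 51 — fails; (d) net 82−46=36 < 51 — fails.
  Not every element is met, so the carrier fails to carry Stage I.2.
The analysis ends at Stage I.2; the claimant prevails on this issue.
— Issue II —
Stage II.1 (claimant, the preponderance of the evidence, weight is at least 54): (e) 54 ≥ 54 — meets.
  The claimant carries Stage II.1; the carrier now bears the burden.
Stage II.2 (carrier, the preponderance of the evidence, weight is at least 54): (f) net 57−20=37 < 54 — fails.
  The carrier does not carry Stage II.2.
The claimant prevails on this issue.
Per-issue: Issue I → claimant; Issue II → claimant. The claimant must prevail on every issue; overall, the claimant prevails.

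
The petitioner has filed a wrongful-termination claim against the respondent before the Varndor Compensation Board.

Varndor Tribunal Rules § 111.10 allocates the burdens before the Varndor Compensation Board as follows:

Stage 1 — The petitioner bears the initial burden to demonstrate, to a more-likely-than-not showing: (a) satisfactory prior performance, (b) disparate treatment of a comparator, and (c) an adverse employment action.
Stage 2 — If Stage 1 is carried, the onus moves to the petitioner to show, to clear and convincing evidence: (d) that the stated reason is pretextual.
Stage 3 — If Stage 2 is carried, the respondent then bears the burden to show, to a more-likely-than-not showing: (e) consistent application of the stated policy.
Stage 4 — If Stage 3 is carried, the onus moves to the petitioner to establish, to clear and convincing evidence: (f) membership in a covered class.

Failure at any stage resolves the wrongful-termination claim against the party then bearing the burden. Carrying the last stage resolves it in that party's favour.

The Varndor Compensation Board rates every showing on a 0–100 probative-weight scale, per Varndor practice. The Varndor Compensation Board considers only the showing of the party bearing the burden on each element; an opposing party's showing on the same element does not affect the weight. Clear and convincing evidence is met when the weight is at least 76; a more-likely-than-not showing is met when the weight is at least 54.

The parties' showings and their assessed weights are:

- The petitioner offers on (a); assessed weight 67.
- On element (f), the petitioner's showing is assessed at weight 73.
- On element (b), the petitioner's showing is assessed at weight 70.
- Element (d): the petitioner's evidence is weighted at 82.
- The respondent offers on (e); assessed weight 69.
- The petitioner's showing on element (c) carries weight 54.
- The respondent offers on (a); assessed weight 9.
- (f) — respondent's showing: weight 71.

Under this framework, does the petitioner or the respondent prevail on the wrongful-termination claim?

Stage 1 (petitioner, a more-likely-than-not showing, weight is at least 54): (a) 67 (respondent's 9 disregarded) ≥ 54 — meets; (b) 70 ≥ 54 — meets; (c) 54 ≥ 54 — meets.
  All elements met. The petitioner retains the burden for Stage 2.
Stage 2 (petitioner, clear and convincing evidence, weight is at least 76): (d) 82 ≥ 76 — meets.
  All elements met. The burden passes to the respondent.
Stage 3 (respondent, a more-likely-than-not showing, weight is at least 54): (e) 69 ≥ 54 — meets.
  All elements met. The burden passes to the petitioner.
Stage 4 (petitioner, clear and convincing evidence, weight is at least 76): (f) 73 (respondent's 71 disregarded) < 76 — fails.
  The petitioner does not carry Stage 4.
So the respondent prevails.

respondent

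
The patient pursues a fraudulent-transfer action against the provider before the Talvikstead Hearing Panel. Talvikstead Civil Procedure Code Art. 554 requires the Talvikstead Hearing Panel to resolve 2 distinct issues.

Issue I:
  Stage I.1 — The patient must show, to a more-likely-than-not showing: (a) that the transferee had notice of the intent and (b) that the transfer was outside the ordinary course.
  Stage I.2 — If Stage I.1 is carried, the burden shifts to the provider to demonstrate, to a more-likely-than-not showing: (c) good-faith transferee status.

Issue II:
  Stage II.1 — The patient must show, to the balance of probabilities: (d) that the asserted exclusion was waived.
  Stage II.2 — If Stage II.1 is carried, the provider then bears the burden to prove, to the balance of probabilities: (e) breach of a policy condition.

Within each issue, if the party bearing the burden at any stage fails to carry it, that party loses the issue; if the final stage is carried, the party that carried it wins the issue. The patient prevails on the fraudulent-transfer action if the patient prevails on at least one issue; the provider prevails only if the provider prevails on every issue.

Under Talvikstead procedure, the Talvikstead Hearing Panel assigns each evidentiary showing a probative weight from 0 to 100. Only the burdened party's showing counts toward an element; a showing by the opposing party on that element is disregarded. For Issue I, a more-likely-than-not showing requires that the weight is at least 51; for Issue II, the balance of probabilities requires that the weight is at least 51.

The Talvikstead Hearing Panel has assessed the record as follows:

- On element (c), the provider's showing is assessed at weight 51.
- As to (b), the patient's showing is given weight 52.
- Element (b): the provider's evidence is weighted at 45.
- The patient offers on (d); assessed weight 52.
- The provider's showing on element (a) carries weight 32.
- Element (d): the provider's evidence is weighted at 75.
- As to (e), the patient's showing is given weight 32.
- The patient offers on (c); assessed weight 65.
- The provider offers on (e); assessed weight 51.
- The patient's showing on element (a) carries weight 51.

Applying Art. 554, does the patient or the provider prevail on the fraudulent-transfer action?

provider

— Issue I —
Stage I.1 (patient, a more-likely-than-not showing, weight is at least 51): (a) 51 (provider's 32 disregarded) ≥ 51 — meets; (b) 52 (provider's 45 disregarded) ≥ 51 — meets.
  Stage I.1 carried; the burden shifts to the provider.
Stage I.2 (provider, a more-likely-than-not showing, weight is at least 51): (c) 51 (patient's 65 disregarded) ≥ 51 — meets.
  The provider carries the last stage.
With every stage satisfied, the provider prevails on this issue.
— Issue II —
Stage II.1 (patient, the balance of probabilities, weight is at least 51): (d) 52 (provider's 75 disregarded) ≥ 51 — meets.
  Stage II.1 is satisfied; the onus moves to the provider.
Stage II.2 (provider, the balance of probabilities, weight is at least 51): (e) 51 (patient's 32 disregarded) ≥ 51 — meets.
  All elements met at the final stage.
All stages carried — the provider prevails on this issue.
Per-issue: Issue I → provider; Issue II → provider. The patient must prevail on at least one issue; overall, the provider prevails.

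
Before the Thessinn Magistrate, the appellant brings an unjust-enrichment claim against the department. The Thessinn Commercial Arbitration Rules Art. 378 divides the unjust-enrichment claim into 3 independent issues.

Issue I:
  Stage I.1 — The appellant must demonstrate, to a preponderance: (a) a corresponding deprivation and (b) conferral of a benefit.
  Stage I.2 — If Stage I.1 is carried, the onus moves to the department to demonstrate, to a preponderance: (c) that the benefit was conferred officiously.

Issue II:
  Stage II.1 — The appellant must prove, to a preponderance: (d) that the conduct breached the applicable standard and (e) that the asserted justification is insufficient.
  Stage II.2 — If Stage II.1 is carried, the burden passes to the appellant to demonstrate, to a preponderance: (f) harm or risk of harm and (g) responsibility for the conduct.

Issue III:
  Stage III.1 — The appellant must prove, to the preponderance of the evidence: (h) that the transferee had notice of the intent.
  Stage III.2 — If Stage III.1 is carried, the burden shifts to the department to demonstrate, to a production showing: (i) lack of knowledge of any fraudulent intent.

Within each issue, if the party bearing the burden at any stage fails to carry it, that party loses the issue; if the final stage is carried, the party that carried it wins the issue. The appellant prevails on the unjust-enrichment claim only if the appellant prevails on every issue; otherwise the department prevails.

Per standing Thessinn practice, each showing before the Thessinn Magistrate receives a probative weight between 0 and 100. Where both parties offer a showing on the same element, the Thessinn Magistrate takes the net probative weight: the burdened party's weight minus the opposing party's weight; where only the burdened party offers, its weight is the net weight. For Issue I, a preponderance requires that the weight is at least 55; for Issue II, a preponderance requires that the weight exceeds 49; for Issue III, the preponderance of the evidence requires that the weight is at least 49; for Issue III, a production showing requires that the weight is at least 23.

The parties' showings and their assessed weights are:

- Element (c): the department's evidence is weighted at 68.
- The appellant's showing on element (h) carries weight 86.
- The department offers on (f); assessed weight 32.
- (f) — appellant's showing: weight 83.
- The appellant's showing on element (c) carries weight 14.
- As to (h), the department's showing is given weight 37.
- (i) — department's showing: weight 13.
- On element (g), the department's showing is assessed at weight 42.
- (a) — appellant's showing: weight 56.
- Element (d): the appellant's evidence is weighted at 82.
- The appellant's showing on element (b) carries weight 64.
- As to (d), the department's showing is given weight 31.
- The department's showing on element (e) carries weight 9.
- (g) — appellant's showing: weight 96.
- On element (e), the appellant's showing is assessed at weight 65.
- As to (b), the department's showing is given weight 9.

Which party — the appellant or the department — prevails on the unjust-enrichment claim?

appellant

— Issue I —
Stage I.1 (appellant, a preponderance, weight is at least 55): (a) 56 ≥ 55 — meets; (b) net 64−9=55 ≥ 55 — meets.
  All elements met. The burden passes to the department.
Stage I.2 (department, a preponderance, weight is at least 55): (c) net 68−14=54 < 55 — fails.
  Not every element is met, so the department fails to carry Stage I.2.
The analysis ends at Stage I.2; the appellant prevails on this issue.
— Issue II —
Stage II.1 (appellant, a preponderance, weight exceeds 49): (d) net 82−31=51 > 49 — meets; (e) net 65−9=56 > 49 — meets.
  All elements met. The appellant retains the burden for Stage II.2.
Stage II.2 (appellant, a preponderance, weight exceeds 49): (f) net 83−32=51 > 49 — meets; (g) net 96−42=54 > 49 — meets.
  Stage II.2 carried; the final stage is satisfied.
With every stage satisfied, the appellant prevails on this issue.
— Issue III —
At Stage III.1 the appellant must meet the preponderance of the evidence (weight is at least 49): on (h) the weight is 86 less the opposing 37 gives net 49, which does reach 49, so (h) meets the standard.
  Stage III.1 is satisfied; the onus moves to the department.
At Stage III.2 the department must meet a production showing (weight is at least 23): on (i) the weight is 13, which does not reach 23, so (i) does not meet the standard.
  Not every element is met, so the department fails to carry Stage III.2.
The appellant prevails on this issue.
Per-issue: Issue I → appellant; Issue II → appellant; Issue III → appellant. The appellant must prevail on every issue; overall, the appellant prevails.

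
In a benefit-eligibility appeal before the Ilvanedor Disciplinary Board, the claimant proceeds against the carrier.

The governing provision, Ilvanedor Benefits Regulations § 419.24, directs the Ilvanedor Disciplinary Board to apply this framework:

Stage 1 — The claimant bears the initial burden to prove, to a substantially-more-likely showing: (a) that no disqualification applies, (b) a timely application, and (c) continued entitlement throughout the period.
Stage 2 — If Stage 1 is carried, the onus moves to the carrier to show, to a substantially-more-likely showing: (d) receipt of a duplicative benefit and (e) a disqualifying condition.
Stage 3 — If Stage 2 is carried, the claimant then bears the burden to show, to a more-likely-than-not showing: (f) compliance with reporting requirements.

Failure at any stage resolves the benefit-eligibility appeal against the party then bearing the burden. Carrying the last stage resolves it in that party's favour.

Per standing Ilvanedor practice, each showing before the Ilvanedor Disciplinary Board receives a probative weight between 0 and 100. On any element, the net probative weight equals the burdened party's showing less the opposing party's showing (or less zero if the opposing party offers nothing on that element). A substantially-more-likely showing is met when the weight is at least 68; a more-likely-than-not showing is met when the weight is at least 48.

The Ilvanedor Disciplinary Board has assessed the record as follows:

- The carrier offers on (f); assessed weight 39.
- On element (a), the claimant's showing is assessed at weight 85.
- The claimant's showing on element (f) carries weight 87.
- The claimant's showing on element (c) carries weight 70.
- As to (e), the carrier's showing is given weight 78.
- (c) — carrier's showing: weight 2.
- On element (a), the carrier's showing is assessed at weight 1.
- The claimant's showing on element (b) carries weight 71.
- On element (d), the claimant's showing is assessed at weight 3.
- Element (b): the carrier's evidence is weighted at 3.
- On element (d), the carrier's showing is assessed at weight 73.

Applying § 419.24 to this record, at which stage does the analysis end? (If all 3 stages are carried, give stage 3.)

stage 3

Stage 1 (claimant, a substantially-more-likely showing, weight is at least 68): (a) net 85−1=84 ≥ 68 — meets; (b) net 71−3=68 ≥ 68 — meets; (c) net 70−2=68 ≥ 68 — meets.
  All elements met. The burden passes to the carrier.
Stage 2 (carrier, a substantially-more-likely showing, weight is at least 68): (d) net 73−3=70 ≥ 68 — meets; (e) 78 ≥ 68 — meets.
  All elements met. The burden passes to the claimant.
Stage 3 (claimant, a more-likely-than-not showing, weight is at least 48): (f) net 87−39=48 ≥ 48 — meets.
  Stage 3 carried; the final stage is satisfied.
With every stage satisfied, the claimant prevails.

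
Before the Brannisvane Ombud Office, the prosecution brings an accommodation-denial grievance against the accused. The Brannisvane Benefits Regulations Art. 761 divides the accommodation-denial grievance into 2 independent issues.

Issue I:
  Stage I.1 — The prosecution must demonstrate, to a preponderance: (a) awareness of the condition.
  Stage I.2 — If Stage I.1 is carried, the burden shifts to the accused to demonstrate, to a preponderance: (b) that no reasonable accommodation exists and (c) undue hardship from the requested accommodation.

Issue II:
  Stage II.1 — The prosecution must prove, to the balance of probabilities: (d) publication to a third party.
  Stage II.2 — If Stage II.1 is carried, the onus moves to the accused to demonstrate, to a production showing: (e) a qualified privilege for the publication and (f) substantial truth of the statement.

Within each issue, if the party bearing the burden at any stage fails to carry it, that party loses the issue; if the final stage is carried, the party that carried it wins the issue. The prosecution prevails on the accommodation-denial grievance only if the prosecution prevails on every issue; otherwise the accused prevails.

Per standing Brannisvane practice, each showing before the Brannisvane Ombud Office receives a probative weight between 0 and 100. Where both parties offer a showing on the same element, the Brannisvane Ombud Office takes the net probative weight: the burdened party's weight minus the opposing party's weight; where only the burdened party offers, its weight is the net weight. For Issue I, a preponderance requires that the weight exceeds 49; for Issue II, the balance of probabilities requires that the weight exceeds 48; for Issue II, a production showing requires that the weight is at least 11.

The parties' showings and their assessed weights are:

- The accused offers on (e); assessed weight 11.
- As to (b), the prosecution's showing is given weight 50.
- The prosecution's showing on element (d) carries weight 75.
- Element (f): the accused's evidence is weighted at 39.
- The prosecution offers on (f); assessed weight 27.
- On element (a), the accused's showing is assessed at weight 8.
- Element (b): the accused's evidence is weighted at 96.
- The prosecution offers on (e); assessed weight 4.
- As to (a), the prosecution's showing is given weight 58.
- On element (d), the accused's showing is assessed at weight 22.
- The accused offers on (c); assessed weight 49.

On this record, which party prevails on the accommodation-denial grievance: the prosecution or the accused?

— Issue I —
Stage I.1 (prosecution, a preponderance, weight exceeds 49): (a) net 58−8=50 > 49 — meets.
  Stage I.1 carried; the burden shifts to the accused.
Stage I.2 (accused, a preponderance, weight exceeds 49): (b) net 96−50=46 ≤ 49 — fails; (c) 49 ≤ 49 — fails.
  The accused does not carry Stage I.2.
The prosecution prevails on this issue.
— Issue II —
Stage II.1 — burden on prosecution; standard: the balance of probabilities (weight exceeds 48).
    (d): 75 − 22 = 53 > 48 [met]
  Stage II.1 is satisfied; the onus moves to the accused.
Stage II.2 — burden on accused; standard: a production showing (weight is at least 11).
    (e): 11 − 4 = 7 < 11 [not met]
    (f): 39 − 27 = 12 ≥ 11 [met]
  Stage II.2 not carried; the accused fails its burden.
The analysis ends at Stage II.2; the prosecution prevails on this issue.
Per-issue: Issue I → prosecution; Issue II → prosecution. The prosecution must prevail on every issue; overall, the prosecution prevails.

prosecution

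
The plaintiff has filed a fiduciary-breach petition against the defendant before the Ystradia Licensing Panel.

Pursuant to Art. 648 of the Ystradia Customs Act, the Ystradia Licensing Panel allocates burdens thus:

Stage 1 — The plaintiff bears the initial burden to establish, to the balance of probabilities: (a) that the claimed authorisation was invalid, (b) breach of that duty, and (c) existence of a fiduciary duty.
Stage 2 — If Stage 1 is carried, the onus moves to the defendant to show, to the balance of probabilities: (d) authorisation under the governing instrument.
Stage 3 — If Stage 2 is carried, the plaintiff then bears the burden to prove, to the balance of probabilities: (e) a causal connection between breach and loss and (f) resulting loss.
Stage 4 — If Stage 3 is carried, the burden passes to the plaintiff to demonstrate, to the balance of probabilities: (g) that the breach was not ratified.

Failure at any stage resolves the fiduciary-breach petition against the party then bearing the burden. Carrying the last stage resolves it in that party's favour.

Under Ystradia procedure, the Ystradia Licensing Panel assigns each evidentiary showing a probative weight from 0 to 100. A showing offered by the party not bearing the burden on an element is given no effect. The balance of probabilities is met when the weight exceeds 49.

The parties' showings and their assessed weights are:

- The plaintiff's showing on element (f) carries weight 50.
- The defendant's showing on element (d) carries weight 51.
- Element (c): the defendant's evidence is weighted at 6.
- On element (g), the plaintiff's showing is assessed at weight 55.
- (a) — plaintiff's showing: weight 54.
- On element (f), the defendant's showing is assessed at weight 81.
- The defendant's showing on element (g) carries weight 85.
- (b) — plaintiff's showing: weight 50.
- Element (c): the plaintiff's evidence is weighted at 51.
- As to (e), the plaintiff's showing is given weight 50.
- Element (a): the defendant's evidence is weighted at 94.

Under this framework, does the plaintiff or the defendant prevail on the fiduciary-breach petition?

Stage 1 — burden on plaintiff; standard: the balance of probabilities (weight exceeds 49).
    (a): 54 (defendant's 94 disregarded) > 49 [met]
    (b): 50 > 49 [met]
    (c): 51 (defendant's 6 disregarded) > 49 [met]
  The plaintiff carries Stage 1; the defendant now bears the burden.
Stage 2 — burden on defendant; standard: the balance of probabilities (weight exceeds 49).
    (d): 51 > 49 [met]
  The defendant carries Stage 2; the plaintiff now bears the burden.
Stage 3 — burden on plaintiff; standard: the balance of probabilities (weight exceeds 49).
    (e): 50 > 49 [met]
    (f): 50 (defendant's 81 disregarded) > 49 [met]
  Stage 3 carried; the burden remains with the plaintiff.
Stage 4 — burden on plaintiff; standard: the balance of probabilities (weight exceeds 49).
    (g): 55 (defendant's 85 disregarded) > 49 [met]
  The plaintiff carries the last stage.
Every stage carried; the plaintiff prevails.

plaintiff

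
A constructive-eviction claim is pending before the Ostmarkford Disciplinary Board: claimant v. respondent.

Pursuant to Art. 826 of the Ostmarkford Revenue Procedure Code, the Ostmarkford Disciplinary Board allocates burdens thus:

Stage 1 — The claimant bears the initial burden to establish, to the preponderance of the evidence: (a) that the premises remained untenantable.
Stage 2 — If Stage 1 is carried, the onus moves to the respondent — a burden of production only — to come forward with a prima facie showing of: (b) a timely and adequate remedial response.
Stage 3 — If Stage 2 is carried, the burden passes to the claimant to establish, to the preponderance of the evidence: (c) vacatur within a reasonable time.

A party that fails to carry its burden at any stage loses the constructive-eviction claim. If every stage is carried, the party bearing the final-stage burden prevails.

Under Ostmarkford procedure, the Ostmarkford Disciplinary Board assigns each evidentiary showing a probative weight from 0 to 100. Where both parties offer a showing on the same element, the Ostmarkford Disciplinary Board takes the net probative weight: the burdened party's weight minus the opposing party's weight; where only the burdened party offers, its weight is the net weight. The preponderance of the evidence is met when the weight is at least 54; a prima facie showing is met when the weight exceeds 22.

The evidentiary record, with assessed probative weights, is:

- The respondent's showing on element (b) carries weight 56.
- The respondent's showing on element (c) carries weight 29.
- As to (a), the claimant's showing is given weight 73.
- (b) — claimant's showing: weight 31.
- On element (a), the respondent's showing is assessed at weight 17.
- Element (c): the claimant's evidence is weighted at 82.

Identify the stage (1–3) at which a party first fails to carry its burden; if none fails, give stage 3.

At Stage 1 the claimant must meet the preponderance of the evidence (weight is at least 54): on (a) the weight is 73 less the opposing 17 gives net 56, ≥ 54, so (a) meets the standard.
  Stage 1 is satisfied; the onus moves to the respondent.
At Stage 2 the respondent must meet a prima facie showing (weight exceeds 22): on (b) the weight is 56 less the opposing 31 gives net 25, which does exceed 22, so (b) meets the standard.
  Stage 2 is satisfied; the onus moves to the claimant.
At Stage 3 the claimant must meet the preponderance of the evidence (weight is at least 54): on (c) the weight is 82 less the opposing 29 gives net 53, which does not reach 54, so (c) does not meet the standard.
  The claimant does not carry Stage 3.
So the respondent prevails.

stage 3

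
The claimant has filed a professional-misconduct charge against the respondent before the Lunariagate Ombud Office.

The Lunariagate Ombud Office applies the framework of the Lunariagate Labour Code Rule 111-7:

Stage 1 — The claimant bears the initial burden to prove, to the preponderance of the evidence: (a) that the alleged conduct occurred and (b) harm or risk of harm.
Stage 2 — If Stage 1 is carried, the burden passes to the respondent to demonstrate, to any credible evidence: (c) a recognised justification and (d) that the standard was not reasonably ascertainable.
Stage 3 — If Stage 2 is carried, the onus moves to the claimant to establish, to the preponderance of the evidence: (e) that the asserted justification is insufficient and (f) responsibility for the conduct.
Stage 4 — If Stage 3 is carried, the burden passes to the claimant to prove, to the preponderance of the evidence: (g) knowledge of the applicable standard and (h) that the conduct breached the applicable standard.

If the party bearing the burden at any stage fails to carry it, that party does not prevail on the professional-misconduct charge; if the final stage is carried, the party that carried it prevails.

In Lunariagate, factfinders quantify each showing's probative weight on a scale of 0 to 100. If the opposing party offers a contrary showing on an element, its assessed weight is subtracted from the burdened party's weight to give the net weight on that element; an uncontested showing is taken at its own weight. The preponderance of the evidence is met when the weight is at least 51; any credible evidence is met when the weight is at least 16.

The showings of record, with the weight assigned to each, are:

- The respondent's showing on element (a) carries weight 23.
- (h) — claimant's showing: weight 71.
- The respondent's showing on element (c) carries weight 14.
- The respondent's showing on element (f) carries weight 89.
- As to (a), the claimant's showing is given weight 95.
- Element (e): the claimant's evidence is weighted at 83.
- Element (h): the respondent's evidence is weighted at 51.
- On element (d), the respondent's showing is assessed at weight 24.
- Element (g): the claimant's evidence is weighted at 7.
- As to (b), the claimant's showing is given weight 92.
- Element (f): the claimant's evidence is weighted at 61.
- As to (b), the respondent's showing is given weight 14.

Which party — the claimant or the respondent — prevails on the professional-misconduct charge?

claimant

At Stage 1 the claimant must meet the preponderance of the evidence (weight is at least 51): on (a) the weight is 95 less the opposing 23 gives net 72, ≥ 51, so (a) meets the standard; on (b) the weight is 92 less the opposing 14 gives net 78, ≥ 51, so (b) meets the standard.
  Stage 1 carried; the burden shifts to the respondent.
At Stage 2 the respondent must meet any credible evidence (weight is at least 16): on (c) the weight is 14, which does not reach 16, so (c) does not meet the standard; on (d) the weight is 24, ≥ 16, so (d) meets the standard.
  The respondent does not carry Stage 2.
The analysis ends at Stage 2; the claimant prevails.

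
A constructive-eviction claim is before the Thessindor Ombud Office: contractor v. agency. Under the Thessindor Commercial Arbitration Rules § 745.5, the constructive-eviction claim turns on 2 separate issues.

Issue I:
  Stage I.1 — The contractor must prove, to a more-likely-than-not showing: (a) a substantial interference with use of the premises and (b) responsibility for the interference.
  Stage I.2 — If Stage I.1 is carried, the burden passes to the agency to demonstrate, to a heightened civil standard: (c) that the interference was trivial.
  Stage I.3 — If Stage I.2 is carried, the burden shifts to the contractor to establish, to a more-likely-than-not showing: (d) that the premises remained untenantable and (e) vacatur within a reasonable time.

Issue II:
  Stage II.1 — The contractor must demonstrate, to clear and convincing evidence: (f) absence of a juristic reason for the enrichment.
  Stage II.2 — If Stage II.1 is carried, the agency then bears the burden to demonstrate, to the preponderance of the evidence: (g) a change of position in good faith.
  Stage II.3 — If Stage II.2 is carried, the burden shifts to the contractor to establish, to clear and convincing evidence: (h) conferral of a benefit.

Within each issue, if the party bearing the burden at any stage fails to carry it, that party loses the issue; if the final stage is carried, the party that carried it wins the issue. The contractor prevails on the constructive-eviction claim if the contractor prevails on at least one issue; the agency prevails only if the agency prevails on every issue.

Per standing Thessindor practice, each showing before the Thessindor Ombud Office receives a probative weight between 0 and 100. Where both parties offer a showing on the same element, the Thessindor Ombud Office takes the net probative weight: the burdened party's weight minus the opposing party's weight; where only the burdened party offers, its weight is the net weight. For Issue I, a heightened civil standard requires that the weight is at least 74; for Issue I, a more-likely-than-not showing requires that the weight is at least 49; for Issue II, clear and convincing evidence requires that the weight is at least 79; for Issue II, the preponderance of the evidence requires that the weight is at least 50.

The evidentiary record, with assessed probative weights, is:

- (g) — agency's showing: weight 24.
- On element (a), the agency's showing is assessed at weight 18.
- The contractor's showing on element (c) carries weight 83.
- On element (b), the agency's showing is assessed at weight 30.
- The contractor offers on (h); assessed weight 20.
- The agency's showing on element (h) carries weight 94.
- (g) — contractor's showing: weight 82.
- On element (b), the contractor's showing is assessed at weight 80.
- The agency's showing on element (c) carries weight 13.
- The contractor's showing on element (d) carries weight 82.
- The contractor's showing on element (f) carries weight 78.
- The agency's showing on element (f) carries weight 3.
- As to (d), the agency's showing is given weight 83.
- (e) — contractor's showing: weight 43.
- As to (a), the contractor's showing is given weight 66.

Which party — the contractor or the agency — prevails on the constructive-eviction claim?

— Issue I —
Stage I.1 — burden on contractor; standard: a more-likely-than-not showing (weight is at least 49).
    (a): 66 − 18 = 48 < 49 [not met]
    (b): 80 − 30 = 50 ≥ 49 [met]
  Stage I.1 not carried; the contractor fails its burden.
The analysis ends at Stage I.1; the agency prevails on this issue.
— Issue II —
Stage II.1 — burden on contractor; standard: clear and convincing evidence (weight is at least 79).
    (f): 78 − 3 = 75 < 79 [not met]
  Not every element is met, so the contractor fails to carry Stage II.1.
The analysis ends at Stage II.1; the agency prevails on this issue.
Per-issue: Issue I → agency; Issue II → agency. The contractor must prevail on at least one issue; overall, the agency prevails.

agency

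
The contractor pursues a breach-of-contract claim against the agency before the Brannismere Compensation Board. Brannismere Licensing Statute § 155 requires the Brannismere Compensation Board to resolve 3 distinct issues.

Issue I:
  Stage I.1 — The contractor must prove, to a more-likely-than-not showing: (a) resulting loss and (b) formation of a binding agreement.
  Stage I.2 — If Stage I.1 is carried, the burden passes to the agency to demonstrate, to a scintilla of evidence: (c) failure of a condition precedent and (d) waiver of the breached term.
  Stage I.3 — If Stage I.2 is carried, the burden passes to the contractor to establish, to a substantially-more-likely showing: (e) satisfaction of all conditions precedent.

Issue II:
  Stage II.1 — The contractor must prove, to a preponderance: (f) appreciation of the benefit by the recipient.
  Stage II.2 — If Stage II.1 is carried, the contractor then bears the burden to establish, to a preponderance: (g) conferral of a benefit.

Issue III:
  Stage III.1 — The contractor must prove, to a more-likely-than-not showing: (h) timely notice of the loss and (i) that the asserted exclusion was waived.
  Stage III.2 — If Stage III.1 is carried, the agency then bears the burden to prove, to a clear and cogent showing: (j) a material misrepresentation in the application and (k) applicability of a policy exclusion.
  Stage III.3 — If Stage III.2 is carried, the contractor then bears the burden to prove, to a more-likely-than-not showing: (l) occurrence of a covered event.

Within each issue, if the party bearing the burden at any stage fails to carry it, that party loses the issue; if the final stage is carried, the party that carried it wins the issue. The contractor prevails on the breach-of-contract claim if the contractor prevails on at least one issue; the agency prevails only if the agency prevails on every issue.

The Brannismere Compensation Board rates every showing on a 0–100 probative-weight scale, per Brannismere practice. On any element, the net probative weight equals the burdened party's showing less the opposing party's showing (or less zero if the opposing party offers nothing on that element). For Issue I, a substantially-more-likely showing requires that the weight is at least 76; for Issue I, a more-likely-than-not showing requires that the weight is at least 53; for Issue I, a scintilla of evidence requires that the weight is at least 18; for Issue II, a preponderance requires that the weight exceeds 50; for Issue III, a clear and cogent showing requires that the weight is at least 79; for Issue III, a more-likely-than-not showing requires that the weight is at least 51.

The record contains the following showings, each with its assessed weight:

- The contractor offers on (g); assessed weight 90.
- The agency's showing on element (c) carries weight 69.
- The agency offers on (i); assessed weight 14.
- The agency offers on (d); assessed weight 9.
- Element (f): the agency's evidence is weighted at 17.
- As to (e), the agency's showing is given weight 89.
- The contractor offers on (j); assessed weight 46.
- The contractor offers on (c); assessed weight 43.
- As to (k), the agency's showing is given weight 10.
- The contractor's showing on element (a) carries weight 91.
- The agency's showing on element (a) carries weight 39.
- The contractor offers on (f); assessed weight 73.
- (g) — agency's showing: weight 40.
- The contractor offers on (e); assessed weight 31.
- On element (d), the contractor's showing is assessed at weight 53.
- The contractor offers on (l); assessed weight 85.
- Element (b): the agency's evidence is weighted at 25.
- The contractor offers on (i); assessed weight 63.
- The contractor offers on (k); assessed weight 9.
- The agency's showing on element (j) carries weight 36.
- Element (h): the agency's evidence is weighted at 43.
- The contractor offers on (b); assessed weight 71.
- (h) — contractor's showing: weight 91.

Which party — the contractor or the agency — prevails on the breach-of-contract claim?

— Issue I —
At Stage I.1 the contractor must meet a more-likely-than-not showing (weight is at least 53): on (a) the weight is 91 less the opposing 39 gives net 52, < 53, so (a) does not meet the standard; on (b) the weight is 71 less the opposing 25 gives net 46, < 53, so (b) does not meet the standard.
  Not every element is met, so the contractor fails to carry Stage I.1.
The analysis ends at Stage I.1; the agency prevails on this issue.
— Issue II —
Stage II.1 (contractor, a preponderance, weight exceeds 50): (f) net 73−17=56 > 50 — meets.
  Stage II.1 carried; the burden remains with the contractor.
Stage II.2 (contractor, a preponderance, weight exceeds 50): (g) net 90−40=50 ≤ 50 — fails.
  Not every element is met, so the contractor fails to carry Stage II.2.
The analysis ends at Stage II.2; the agency prevails on this issue.
— Issue III —
Stage III.1 (contractor, a more-likely-than-not showing, weight is at least 51): (h) net 91−43=48 < 51 — fails; (i) net 63−14=49 < 51 — fails.
  Not every element is met, so the contractor fails to carry Stage III.1.
The agency prevails on this issue.
Per-issue: Issue I → agency; Issue II → agency; Issue III → agency. The contractor must prevail on at least one issue; overall, the agency prevails.

agency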